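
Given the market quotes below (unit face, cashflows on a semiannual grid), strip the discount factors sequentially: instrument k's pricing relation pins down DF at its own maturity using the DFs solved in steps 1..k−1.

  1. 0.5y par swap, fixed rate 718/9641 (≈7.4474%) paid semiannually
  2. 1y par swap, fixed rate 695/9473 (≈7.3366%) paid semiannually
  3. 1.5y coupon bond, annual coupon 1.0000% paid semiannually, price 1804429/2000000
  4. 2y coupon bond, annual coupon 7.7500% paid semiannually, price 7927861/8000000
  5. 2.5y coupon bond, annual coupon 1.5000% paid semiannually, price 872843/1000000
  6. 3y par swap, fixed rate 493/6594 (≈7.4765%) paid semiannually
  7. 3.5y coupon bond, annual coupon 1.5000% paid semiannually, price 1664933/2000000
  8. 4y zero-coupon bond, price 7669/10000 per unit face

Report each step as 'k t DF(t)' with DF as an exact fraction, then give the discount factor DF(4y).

step 1 [0.5y] swap r/2=359/9641: DF=(1 − 359/9641·(0))/(1+359/9641) = 9641/10000 ≈ 0.964100
step 2 [1y] swap r/2=695/18946: DF=(1 − 695/18946·(0.964100))/(1+695/18946) = 1861/2000 ≈ 0.930500
step 3 [1.5y] bond c/2=1/200: DF=(1804429/2000000 − 1/200·(0.964100+0.930500))/(1+1/200) = 8883/10000 ≈ 0.888300
step 4 [2y] bond c/2=31/800: DF=(7927861/8000000 − 31/800·(0.964100+0.930500+0.888300))/(1+31/800) = 4251/5000 ≈ 0.850200
step 5 [2.5y] bond c/2=3/400: DF=(872843/1000000 − 3/400·(0.964100+0.930500+0.888300+0.850200))/(1+3/400) = 8393/10000 ≈ 0.839300
step 6 [3y] swap r/2=493/13188: DF=(1 − 493/13188·(0.964100+0.930500+0.888300+0.850200+0.839300))/(1+493/13188) = 2007/2500 ≈ 0.802800
step 7 [3.5y] bond c/2=3/400: DF=(1664933/2000000 − 3/400·(0.964100+0.930500+0.888300+0.850200+0.839300+0.802800))/(1+3/400) = 787/1000 ≈ 0.787000
step 8 [4y] zero: DF = P = 7669/10000 ≈ 0.766900

1 1/2 9641/10000
2 1 1861/2000
3 3/2 8883/10000
4 2 4251/5000
5 5/2 8393/10000
6 3 2007/2500
7 7/2 787/1000
8 4 7669/10000
DF(4y) = 7669/10000 ≈ 0.766900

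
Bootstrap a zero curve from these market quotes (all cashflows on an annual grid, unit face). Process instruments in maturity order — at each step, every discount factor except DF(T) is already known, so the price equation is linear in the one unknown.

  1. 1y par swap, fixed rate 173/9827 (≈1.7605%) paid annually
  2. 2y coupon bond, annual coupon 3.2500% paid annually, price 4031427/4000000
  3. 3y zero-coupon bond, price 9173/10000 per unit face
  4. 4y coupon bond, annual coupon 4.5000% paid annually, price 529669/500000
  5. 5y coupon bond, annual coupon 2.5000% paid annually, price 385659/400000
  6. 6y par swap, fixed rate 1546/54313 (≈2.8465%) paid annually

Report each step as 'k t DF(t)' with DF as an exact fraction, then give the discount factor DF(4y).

1 1 9827/10000
2 2 2363/2500
3 3 9173/10000
4 4 557/625
5 5 1699/2000
6 6 4227/5000
DF(4y) = 557/625 ≈ 0.891200

step 1 [1y] swap r/1=173/9827: DF=(1 − 173/9827·(0))/(1+173/9827) = 9827/10000 ≈ 0.982700
step 2 [2y] bond c/1=13/400: DF=(4031427/4000000 − 13/400·(0.982700))/(1+13/400) = 2363/2500 ≈ 0.945200
step 3 [3y] zero: DF = P = 9173/10000 ≈ 0.917300
step 4 [4y] bond c/1=9/200: DF=(529669/500000 − 9/200·(0.982700+0.945200+0.917300))/(1+9/200) = 557/625 ≈ 0.891200
step 5 [5y] bond c/1=1/40: DF=(385659/400000 − 1/40·(0.982700+0.945200+0.917300+0.891200))/(1+1/40) = 1699/2000 ≈ 0.849500
step 6 [6y] swap r/1=1546/54313: DF=(1 − 1546/54313·(0.982700+0.945200+0.917300+0.891200+0.849500))/(1+1546/54313) = 4227/5000 ≈ 0.845400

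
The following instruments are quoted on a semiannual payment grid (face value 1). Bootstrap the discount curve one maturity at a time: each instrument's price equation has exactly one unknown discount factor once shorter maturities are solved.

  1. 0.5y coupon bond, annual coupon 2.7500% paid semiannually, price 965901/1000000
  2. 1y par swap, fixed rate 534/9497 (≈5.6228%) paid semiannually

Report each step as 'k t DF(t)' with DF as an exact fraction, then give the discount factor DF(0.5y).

step 1 [0.5y] bond c/2=11/800: DF=(965901/1000000 − 11/800·(0))/(1+11/800) = 1191/1250 ≈ 0.952800
step 2 [1y] swap r/2=267/9497: DF=(1 − 267/9497·(0.952800))/(1+267/9497) = 4733/5000 ≈ 0.946600

1 1/2 1191/1250
2 1 4733/5000
DF(0.5y) = 1191/1250 ≈ 0.952800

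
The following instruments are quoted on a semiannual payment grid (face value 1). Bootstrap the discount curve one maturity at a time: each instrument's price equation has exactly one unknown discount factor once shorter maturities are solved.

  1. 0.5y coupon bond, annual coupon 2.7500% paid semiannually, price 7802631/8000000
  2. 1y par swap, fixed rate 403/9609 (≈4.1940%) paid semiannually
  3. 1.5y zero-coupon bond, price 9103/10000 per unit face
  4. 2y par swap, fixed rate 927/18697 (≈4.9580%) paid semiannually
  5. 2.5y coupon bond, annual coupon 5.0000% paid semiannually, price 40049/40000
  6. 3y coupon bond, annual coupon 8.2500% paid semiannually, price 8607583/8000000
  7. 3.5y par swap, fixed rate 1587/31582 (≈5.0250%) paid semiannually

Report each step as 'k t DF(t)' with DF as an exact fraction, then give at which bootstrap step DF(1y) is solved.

1 1/2 9621/10000
2 1 9597/10000
3 3/2 9103/10000
4 2 9073/10000
5 5/2 1107/1250
6 3 8501/10000
7 7/2 8413/10000
DF(1y) is solved at step 2

step 1 [0.5y] bond c/2=11/800: DF=(7802631/8000000 − 11/800·(0))/(1+11/800) = 9621/10000 ≈ 0.962100
step 2 [1y] swap r/2=403/19218: DF=(1 − 403/19218·(0.962100))/(1+403/19218) = 9597/10000 ≈ 0.959700
step 3 [1.5y] zero: DF = P = 9103/10000 ≈ 0.910300
step 4 [2y] swap r/2=927/37394: DF=(1 − 927/37394·(0.962100+0.959700+0.910300))/(1+927/37394) = 9073/10000 ≈ 0.907300
step 5 [2.5y] bond c/2=1/40: DF=(40049/40000 − 1/40·(0.962100+0.959700+0.910300+0.907300))/(1+1/40) = 1107/1250 ≈ 0.885600
step 6 [3y] bond c/2=33/800: DF=(8607583/8000000 − 33/800·(0.962100+0.959700+0.910300+0.907300+0.885600))/(1+33/800) = 8501/10000 ≈ 0.850100
step 7 [3.5y] swap r/2=1587/63164: DF=(1 − 1587/63164·(0.962100+0.959700+0.910300+0.907300+0.885600+0.850100))/(1+1587/63164) = 8413/10000 ≈ 0.841300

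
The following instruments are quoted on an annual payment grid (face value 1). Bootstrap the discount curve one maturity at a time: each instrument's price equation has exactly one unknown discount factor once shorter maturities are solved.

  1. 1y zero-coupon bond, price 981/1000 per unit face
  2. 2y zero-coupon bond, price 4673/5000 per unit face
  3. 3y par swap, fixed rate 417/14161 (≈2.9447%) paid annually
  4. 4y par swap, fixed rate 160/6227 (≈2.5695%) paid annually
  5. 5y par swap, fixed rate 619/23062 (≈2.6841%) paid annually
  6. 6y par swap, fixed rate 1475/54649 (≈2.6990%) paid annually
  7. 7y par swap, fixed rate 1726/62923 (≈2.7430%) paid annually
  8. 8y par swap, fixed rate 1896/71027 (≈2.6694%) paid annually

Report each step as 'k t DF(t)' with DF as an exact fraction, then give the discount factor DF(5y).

step 1 [1y] zero: DF = P = 981/1000 ≈ 0.981000
step 2 [2y] zero: DF = P = 4673/5000 ≈ 0.934600
step 3 [3y] swap r/1=417/14161: DF=(1 − 417/14161·(0.981000+0.934600))/(1+417/14161) = 4583/5000 ≈ 0.916600
step 4 [4y] swap r/1=160/6227: DF=(1 − 160/6227·(0.981000+0.934600+0.916600))/(1+160/6227) = 113/125 ≈ 0.904000
step 5 [5y] swap r/1=619/23062: DF=(1 − 619/23062·(0.981000+0.934600+0.916600+0.904000))/(1+619/23062) = 4381/5000 ≈ 0.876200
step 6 [6y] swap r/1=1475/54649: DF=(1 − 1475/54649·(0.981000+0.934600+0.916600+0.904000+0.876200))/(1+1475/54649) = 341/400 ≈ 0.852500
step 7 [7y] swap r/1=1726/62923: DF=(1 − 1726/62923·(0.981000+0.934600+0.916600+0.904000+0.876200+0.852500))/(1+1726/62923) = 4137/5000 ≈ 0.827400
step 8 [8y] swap r/1=1896/71027: DF=(1 − 1896/71027·(0.981000+0.934600+0.916600+0.904000+0.876200+0.852500+0.827400))/(1+1896/71027) = 1013/1250 ≈ 0.810400

1 1 981/1000
2 2 4673/5000
3 3 4583/5000
4 4 113/125
5 5 4381/5000
6 6 341/400
7 7 4137/5000
8 8 1013/1250
DF(5y) = 4381/5000 ≈ 0.876200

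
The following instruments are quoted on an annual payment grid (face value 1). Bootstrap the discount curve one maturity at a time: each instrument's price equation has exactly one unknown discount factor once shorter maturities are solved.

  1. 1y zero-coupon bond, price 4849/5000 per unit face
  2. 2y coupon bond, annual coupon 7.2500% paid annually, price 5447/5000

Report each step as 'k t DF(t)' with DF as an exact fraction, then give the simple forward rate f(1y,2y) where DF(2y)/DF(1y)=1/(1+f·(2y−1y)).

1 1 4849/5000
2 2 4751/5000
f(1y,2y) = ((4849/5000)/(4751/5000) − 1)/(1) = 98/4751 ≈ 2.0627%

step 1 [1y] zero: DF = P = 4849/5000 ≈ 0.969800
step 2 [2y] bond c/1=29/400: DF=(5447/5000 − 29/400·(0.969800))/(1+29/400) = 4751/5000 ≈ 0.950200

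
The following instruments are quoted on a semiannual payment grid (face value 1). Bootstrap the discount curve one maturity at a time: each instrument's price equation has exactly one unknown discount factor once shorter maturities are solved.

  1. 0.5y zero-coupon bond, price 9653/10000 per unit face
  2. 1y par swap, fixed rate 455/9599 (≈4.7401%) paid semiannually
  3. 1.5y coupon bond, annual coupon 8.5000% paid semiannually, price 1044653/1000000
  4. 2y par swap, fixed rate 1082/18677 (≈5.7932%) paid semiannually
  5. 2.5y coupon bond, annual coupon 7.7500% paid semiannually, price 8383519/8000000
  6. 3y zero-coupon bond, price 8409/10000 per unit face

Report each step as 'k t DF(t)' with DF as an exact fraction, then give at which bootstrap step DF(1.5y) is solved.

step 1 [0.5y] zero: DF = P = 9653/10000 ≈ 0.965300
step 2 [1y] swap r/2=455/19198: DF=(1 − 455/19198·(0.965300))/(1+455/19198) = 1909/2000 ≈ 0.954500
step 3 [1.5y] bond c/2=17/400: DF=(1044653/1000000 − 17/400·(0.965300+0.954500))/(1+17/400) = 4619/5000 ≈ 0.923800
step 4 [2y] swap r/2=541/18677: DF=(1 − 541/18677·(0.965300+0.954500+0.923800))/(1+541/18677) = 4459/5000 ≈ 0.891800
step 5 [2.5y] bond c/2=31/800: DF=(8383519/8000000 − 31/800·(0.965300+0.954500+0.923800+0.891800))/(1+31/800) = 1739/2000 ≈ 0.869500
step 6 [3y] zero: DF = P = 8409/10000 ≈ 0.840900

1 1/2 9653/10000
2 1 1909/2000
3 3/2 4619/5000
4 2 4459/5000
5 5/2 1739/2000
6 3 8409/10000
DF(1.5y) is solved at step 3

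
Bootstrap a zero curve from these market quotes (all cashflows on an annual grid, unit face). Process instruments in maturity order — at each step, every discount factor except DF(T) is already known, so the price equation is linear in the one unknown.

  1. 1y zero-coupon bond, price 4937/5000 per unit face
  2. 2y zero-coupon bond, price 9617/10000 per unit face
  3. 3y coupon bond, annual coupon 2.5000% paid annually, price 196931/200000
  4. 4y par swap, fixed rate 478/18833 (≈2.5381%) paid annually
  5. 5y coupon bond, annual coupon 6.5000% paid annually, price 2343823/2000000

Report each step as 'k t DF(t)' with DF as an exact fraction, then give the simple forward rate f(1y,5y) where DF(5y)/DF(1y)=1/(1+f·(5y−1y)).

1 1 4937/5000
2 2 9617/10000
3 3 9131/10000
4 4 2261/2500
5 5 1741/2000
f(1y,5y) = ((4937/5000)/(1741/2000) − 1)/(4) = 1169/34820 ≈ 3.3573%

step 1 [1y] zero: DF = P = 4937/5000 ≈ 0.987400
step 2 [2y] zero: DF = P = 9617/10000 ≈ 0.961700
step 3 [3y] bond c/1=1/40: DF=(196931/200000 − 1/40·(0.987400+0.961700))/(1+1/40) = 9131/10000 ≈ 0.913100
step 4 [4y] swap r/1=478/18833: DF=(1 − 478/18833·(0.987400+0.961700+0.913100))/(1+478/18833) = 2261/2500 ≈ 0.904400
step 5 [5y] bond c/1=13/200: DF=(2343823/2000000 − 13/200·(0.987400+0.961700+0.913100+0.904400))/(1+13/200) = 1741/2000 ≈ 0.870500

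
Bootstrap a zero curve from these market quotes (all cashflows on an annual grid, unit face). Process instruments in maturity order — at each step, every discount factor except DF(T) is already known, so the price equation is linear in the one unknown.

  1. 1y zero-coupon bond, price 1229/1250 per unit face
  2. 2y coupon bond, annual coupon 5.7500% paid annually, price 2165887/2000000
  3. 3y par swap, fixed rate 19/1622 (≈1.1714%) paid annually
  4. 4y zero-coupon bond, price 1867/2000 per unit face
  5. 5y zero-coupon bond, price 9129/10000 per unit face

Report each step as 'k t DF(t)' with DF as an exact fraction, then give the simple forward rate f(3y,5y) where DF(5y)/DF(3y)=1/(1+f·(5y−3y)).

1 1 1229/1250
2 2 4853/5000
3 3 4829/5000
4 4 1867/2000
5 5 9129/10000
f(3y,5y) = ((4829/5000)/(9129/10000) − 1)/(2) = 529/18258 ≈ 2.8974%

step 1 [1y] zero: DF = P = 1229/1250 ≈ 0.983200
step 2 [2y] bond c/1=23/400: DF=(2165887/2000000 − 23/400·(0.983200))/(1+23/400) = 4853/5000 ≈ 0.970600
step 3 [3y] swap r/1=19/1622: DF=(1 − 19/1622·(0.983200+0.970600))/(1+19/1622) = 4829/5000 ≈ 0.965800
step 4 [4y] zero: DF = P = 1867/2000 ≈ 0.933500
step 5 [5y] zero: DF = P = 9129/10000 ≈ 0.912900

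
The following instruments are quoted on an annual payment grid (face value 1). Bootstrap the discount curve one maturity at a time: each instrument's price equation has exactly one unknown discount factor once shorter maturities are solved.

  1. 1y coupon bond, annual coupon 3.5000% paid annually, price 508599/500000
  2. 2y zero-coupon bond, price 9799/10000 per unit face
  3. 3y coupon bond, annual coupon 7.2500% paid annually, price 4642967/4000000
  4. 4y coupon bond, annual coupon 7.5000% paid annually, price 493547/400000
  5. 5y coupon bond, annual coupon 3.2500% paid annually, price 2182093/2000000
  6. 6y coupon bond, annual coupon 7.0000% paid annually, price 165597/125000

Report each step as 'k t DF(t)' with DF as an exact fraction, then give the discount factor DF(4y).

1 1 2457/2500
2 2 9799/10000
3 3 1187/1250
4 4 4723/5000
5 5 9353/10000
6 6 4623/5000
DF(4y) = 4723/5000 ≈ 0.944600

step 1 [1y] bond c/1=7/200: DF=(508599/500000 − 7/200·(0))/(1+7/200) = 2457/2500 ≈ 0.982800
step 2 [2y] zero: DF = P = 9799/10000 ≈ 0.979900
step 3 [3y] bond c/1=29/400: DF=(4642967/4000000 − 29/400·(0.982800+0.979900))/(1+29/400) = 1187/1250 ≈ 0.949600
step 4 [4y] bond c/1=3/40: DF=(493547/400000 − 3/40·(0.982800+0.979900+0.949600))/(1+3/40) = 4723/5000 ≈ 0.944600
step 5 [5y] bond c/1=13/400: DF=(2182093/2000000 − 13/400·(0.982800+0.979900+0.949600+0.944600))/(1+13/400) = 9353/10000 ≈ 0.935300
step 6 [6y] bond c/1=7/100: DF=(165597/125000 − 7/100·(0.982800+0.979900+0.949600+0.944600+0.935300))/(1+7/100) = 4623/5000 ≈ 0.924600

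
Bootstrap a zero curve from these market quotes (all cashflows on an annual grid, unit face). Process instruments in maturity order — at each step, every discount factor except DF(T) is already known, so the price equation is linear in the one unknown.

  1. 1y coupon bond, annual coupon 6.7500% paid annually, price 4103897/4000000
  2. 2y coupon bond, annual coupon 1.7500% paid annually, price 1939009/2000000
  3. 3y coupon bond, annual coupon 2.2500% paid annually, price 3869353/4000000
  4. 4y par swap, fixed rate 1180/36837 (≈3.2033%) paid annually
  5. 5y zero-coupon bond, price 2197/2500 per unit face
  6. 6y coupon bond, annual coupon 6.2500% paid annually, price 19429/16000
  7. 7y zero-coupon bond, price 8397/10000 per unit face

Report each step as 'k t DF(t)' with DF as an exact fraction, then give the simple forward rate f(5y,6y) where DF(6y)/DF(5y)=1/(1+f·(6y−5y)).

step 1 [1y] bond c/1=27/400: DF=(4103897/4000000 − 27/400·(0))/(1+27/400) = 9611/10000 ≈ 0.961100
step 2 [2y] bond c/1=7/400: DF=(1939009/2000000 − 7/400·(0.961100))/(1+7/400) = 9363/10000 ≈ 0.936300
step 3 [3y] bond c/1=9/400: DF=(3869353/4000000 − 9/400·(0.961100+0.936300))/(1+9/400) = 9043/10000 ≈ 0.904300
step 4 [4y] swap r/1=1180/36837: DF=(1 − 1180/36837·(0.961100+0.936300+0.904300))/(1+1180/36837) = 441/500 ≈ 0.882000
step 5 [5y] zero: DF = P = 2197/2500 ≈ 0.878800
step 6 [6y] bond c/1=1/16: DF=(19429/16000 − 1/16·(0.961100+0.936300+0.904300+0.882000+0.878800))/(1+1/16) = 1749/2000 ≈ 0.874500
step 7 [7y] zero: DF = P = 8397/10000 ≈ 0.839700

1 1 9611/10000
2 2 9363/10000
3 3 9043/10000
4 4 441/500
5 5 2197/2500
6 6 1749/2000
7 7 8397/10000
f(5y,6y) = ((2197/2500)/(1749/2000) − 1)/(1) = 43/8745 ≈ 0.4917%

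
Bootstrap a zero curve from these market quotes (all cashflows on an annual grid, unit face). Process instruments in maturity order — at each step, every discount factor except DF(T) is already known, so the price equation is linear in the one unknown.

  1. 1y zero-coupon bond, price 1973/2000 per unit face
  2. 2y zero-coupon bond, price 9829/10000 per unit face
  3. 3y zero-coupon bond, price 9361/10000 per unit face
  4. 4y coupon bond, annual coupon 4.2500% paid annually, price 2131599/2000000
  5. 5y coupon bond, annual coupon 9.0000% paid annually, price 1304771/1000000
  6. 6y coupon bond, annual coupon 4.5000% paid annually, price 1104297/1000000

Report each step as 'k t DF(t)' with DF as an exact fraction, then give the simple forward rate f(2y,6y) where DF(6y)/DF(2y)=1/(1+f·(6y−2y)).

1 1 1973/2000
2 2 9829/10000
3 3 9361/10000
4 4 9039/10000
5 5 353/400
6 6 8547/10000
f(2y,6y) = ((9829/10000)/(8547/10000) − 1)/(4) = 641/17094 ≈ 3.7499%

step 1 [1y] zero: DF = P = 1973/2000 ≈ 0.986500
step 2 [2y] zero: DF = P = 9829/10000 ≈ 0.982900
step 3 [3y] zero: DF = P = 9361/10000 ≈ 0.936100
step 4 [4y] bond c/1=17/400: DF=(2131599/2000000 − 17/400·(0.986500+0.982900+0.936100))/(1+17/400) = 9039/10000 ≈ 0.903900
step 5 [5y] bond c/1=9/100: DF=(1304771/1000000 − 9/100·(0.986500+0.982900+0.936100+0.903900))/(1+9/100) = 353/400 ≈ 0.882500
step 6 [6y] bond c/1=9/200: DF=(1104297/1000000 − 9/200·(0.986500+0.982900+0.936100+0.903900+0.882500))/(1+9/200) = 8547/10000 ≈ 0.854700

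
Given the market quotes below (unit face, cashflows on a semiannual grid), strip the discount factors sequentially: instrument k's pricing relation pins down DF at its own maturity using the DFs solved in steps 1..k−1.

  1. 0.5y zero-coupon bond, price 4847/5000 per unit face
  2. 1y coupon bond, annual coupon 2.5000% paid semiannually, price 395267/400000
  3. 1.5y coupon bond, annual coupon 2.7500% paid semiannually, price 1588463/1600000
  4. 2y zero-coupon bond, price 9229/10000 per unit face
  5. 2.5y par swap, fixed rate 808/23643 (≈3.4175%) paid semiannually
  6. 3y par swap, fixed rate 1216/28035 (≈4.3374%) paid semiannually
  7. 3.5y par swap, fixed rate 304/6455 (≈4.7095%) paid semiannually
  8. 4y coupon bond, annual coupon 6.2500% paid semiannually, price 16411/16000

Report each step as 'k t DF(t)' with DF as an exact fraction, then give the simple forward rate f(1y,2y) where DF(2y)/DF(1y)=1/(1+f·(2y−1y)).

1 1/2 4847/5000
2 1 241/250
3 3/2 9531/10000
4 2 9229/10000
5 5/2 1149/1250
6 3 549/625
7 7/2 106/125
8 4 799/1000
f(1y,2y) = ((241/250)/(9229/10000) − 1)/(1) = 411/9229 ≈ 4.4534%

step 1 [0.5y] zero: DF = P = 4847/5000 ≈ 0.969400
step 2 [1y] bond c/2=1/80: DF=(395267/400000 − 1/80·(0.969400))/(1+1/80) = 241/250 ≈ 0.964000
step 3 [1.5y] bond c/2=11/800: DF=(1588463/1600000 − 11/800·(0.969400+0.964000))/(1+11/800) = 9531/10000 ≈ 0.953100
step 4 [2y] zero: DF = P = 9229/10000 ≈ 0.922900
step 5 [2.5y] swap r/2=404/23643: DF=(1 − 404/23643·(0.969400+0.964000+0.953100+0.922900))/(1+404/23643) = 1149/1250 ≈ 0.919200
step 6 [3y] swap r/2=608/28035: DF=(1 − 608/28035·(0.969400+0.964000+0.953100+0.922900+0.919200))/(1+608/28035) = 549/625 ≈ 0.878400
step 7 [3.5y] swap r/2=152/6455: DF=(1 − 152/6455·(0.969400+0.964000+0.953100+0.922900+0.919200+0.878400))/(1+152/6455) = 106/125 ≈ 0.848000
step 8 [4y] bond c/2=1/32: DF=(16411/16000 − 1/32·(0.969400+0.964000+0.953100+0.922900+0.919200+0.878400+0.848000))/(1+1/32) = 799/1000 ≈ 0.799000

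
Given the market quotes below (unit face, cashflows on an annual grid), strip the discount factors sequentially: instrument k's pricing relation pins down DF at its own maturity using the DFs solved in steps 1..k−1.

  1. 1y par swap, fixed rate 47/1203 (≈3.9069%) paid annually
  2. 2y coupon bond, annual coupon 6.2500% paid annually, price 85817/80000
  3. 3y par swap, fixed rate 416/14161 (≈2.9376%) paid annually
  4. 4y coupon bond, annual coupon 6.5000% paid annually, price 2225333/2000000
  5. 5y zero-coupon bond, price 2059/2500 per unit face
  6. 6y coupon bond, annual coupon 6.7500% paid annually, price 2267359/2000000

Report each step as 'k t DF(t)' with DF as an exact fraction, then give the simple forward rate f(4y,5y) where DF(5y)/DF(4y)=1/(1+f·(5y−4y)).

step 1 [1y] swap r/1=47/1203: DF=(1 − 47/1203·(0))/(1+47/1203) = 1203/1250 ≈ 0.962400
step 2 [2y] bond c/1=1/16: DF=(85817/80000 − 1/16·(0.962400))/(1+1/16) = 953/1000 ≈ 0.953000
step 3 [3y] swap r/1=416/14161: DF=(1 − 416/14161·(0.962400+0.953000))/(1+416/14161) = 573/625 ≈ 0.916800
step 4 [4y] bond c/1=13/200: DF=(2225333/2000000 − 13/200·(0.962400+0.953000+0.916800))/(1+13/200) = 8719/10000 ≈ 0.871900
step 5 [5y] zero: DF = P = 2059/2500 ≈ 0.823600
step 6 [6y] bond c/1=27/400: DF=(2267359/2000000 − 27/400·(0.962400+0.953000+0.916800+0.871900+0.823600))/(1+27/400) = 7757/10000 ≈ 0.775700

1 1 1203/1250
2 2 953/1000
3 3 573/625
4 4 8719/10000
5 5 2059/2500
6 6 7757/10000
f(4y,5y) = ((8719/10000)/(2059/2500) − 1)/(1) = 483/8236 ≈ 5.8645%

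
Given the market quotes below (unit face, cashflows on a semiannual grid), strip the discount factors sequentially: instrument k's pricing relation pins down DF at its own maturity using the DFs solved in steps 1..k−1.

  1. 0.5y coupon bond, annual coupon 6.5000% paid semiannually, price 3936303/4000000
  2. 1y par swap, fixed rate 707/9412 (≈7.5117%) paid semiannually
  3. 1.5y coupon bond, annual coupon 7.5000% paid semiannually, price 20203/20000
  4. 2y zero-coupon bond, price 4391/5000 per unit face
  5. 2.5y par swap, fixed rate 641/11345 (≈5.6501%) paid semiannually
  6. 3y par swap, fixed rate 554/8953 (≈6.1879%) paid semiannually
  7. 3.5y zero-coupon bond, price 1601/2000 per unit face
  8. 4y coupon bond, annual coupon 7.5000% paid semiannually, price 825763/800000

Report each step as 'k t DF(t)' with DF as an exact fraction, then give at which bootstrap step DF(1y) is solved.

1 1/2 9531/10000
2 1 9293/10000
3 3/2 566/625
4 2 4391/5000
5 5/2 4359/5000
6 3 4169/5000
7 7/2 1601/2000
8 4 3859/5000
DF(1y) is solved at step 2

step 1 [0.5y] bond c/2=13/400: DF=(3936303/4000000 − 13/400·(0))/(1+13/400) = 9531/10000 ≈ 0.953100
step 2 [1y] swap r/2=707/18824: DF=(1 − 707/18824·(0.953100))/(1+707/18824) = 9293/10000 ≈ 0.929300
step 3 [1.5y] bond c/2=3/80: DF=(20203/20000 − 3/80·(0.953100+0.929300))/(1+3/80) = 566/625 ≈ 0.905600
step 4 [2y] zero: DF = P = 4391/5000 ≈ 0.878200
step 5 [2.5y] swap r/2=641/22690: DF=(1 − 641/22690·(0.953100+0.929300+0.905600+0.878200))/(1+641/22690) = 4359/5000 ≈ 0.871800
step 6 [3y] swap r/2=277/8953: DF=(1 − 277/8953·(0.953100+0.929300+0.905600+0.878200+0.871800))/(1+277/8953) = 4169/5000 ≈ 0.833800
step 7 [3.5y] zero: DF = P = 1601/2000 ≈ 0.800500
step 8 [4y] bond c/2=3/80: DF=(825763/800000 − 3/80·(0.953100+0.929300+0.905600+0.878200+0.871800+0.833800+0.800500))/(1+3/80) = 3859/5000 ≈ 0.771800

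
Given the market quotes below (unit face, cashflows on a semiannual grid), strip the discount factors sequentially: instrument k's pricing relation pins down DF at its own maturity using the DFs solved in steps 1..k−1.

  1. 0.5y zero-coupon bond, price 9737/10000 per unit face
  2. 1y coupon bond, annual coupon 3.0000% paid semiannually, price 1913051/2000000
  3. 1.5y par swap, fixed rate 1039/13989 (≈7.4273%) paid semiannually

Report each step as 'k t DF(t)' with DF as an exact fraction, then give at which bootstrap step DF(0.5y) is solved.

1 1/2 9737/10000
2 1 116/125
3 3/2 8961/10000
DF(0.5y) is solved at step 1

step 1 [0.5y] zero: DF = P = 9737/10000 ≈ 0.973700
step 2 [1y] bond c/2=3/200: DF=(1913051/2000000 − 3/200·(0.973700))/(1+3/200) = 116/125 ≈ 0.928000
step 3 [1.5y] swap r/2=1039/27978: DF=(1 − 1039/27978·(0.973700+0.928000))/(1+1039/27978) = 8961/10000 ≈ 0.896100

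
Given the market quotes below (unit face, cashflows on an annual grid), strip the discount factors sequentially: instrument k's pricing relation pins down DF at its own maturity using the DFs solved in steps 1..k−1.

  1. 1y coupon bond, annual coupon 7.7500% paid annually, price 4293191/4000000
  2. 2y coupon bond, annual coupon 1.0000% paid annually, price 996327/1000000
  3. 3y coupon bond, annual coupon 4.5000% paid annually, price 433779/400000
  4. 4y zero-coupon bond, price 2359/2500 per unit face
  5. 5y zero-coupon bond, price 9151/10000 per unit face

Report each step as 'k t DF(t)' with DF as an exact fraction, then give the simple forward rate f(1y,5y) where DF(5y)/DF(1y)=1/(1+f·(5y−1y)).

step 1 [1y] bond c/1=31/400: DF=(4293191/4000000 − 31/400·(0))/(1+31/400) = 9961/10000 ≈ 0.996100
step 2 [2y] bond c/1=1/100: DF=(996327/1000000 − 1/100·(0.996100))/(1+1/100) = 4883/5000 ≈ 0.976600
step 3 [3y] bond c/1=9/200: DF=(433779/400000 − 9/200·(0.996100+0.976600))/(1+9/200) = 1191/1250 ≈ 0.952800
step 4 [4y] zero: DF = P = 2359/2500 ≈ 0.943600
step 5 [5y] zero: DF = P = 9151/10000 ≈ 0.915100

1 1 9961/10000
2 2 4883/5000
3 3 1191/1250
4 4 2359/2500
5 5 9151/10000
f(1y,5y) = ((9961/10000)/(9151/10000) − 1)/(4) = 405/18302 ≈ 2.2129%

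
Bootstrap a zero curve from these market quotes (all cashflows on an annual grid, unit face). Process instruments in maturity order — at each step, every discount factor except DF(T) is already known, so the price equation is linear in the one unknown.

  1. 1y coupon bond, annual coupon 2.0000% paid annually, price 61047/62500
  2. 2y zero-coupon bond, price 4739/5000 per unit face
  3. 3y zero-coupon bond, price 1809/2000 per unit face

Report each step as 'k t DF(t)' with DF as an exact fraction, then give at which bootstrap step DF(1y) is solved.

1 1 1197/1250
2 2 4739/5000
3 3 1809/2000
DF(1y) is solved at step 1

step 1 [1y] bond c/1=1/50: DF=(61047/62500 − 1/50·(0))/(1+1/50) = 1197/1250 ≈ 0.957600
step 2 [2y] zero: DF = P = 4739/5000 ≈ 0.947800
step 3 [3y] zero: DF = P = 1809/2000 ≈ 0.904500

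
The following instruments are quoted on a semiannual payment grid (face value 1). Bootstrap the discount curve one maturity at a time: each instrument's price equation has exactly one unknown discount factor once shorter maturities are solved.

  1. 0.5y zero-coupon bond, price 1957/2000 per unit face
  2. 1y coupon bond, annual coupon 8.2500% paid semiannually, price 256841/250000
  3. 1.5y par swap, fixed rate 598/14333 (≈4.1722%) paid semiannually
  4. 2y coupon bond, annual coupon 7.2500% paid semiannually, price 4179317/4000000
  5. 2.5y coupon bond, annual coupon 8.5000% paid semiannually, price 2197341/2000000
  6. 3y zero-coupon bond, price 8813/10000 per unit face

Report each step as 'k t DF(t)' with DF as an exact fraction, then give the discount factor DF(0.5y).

step 1 [0.5y] zero: DF = P = 1957/2000 ≈ 0.978500
step 2 [1y] bond c/2=33/800: DF=(256841/250000 − 33/800·(0.978500))/(1+33/800) = 9479/10000 ≈ 0.947900
step 3 [1.5y] swap r/2=299/14333: DF=(1 − 299/14333·(0.978500+0.947900))/(1+299/14333) = 4701/5000 ≈ 0.940200
step 4 [2y] bond c/2=29/800: DF=(4179317/4000000 − 29/800·(0.978500+0.947900+0.940200))/(1+29/800) = 227/250 ≈ 0.908000
step 5 [2.5y] bond c/2=17/400: DF=(2197341/2000000 − 17/400·(0.978500+0.947900+0.940200+0.908000))/(1+17/400) = 9/10 ≈ 0.900000
step 6 [3y] zero: DF = P = 8813/10000 ≈ 0.881300

1 1/2 1957/2000
2 1 9479/10000
3 3/2 4701/5000
4 2 227/250
5 5/2 9/10
6 3 8813/10000
DF(0.5y) = 1957/2000 ≈ 0.978500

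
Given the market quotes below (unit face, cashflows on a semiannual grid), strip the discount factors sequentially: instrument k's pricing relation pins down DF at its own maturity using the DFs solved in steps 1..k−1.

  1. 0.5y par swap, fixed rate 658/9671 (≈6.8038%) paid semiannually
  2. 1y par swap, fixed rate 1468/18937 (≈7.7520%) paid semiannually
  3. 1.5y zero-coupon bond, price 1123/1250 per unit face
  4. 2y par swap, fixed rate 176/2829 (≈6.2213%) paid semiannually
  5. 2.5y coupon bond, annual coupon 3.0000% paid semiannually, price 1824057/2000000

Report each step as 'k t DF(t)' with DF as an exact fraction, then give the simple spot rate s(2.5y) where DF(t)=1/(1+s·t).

step 1 [0.5y] swap r/2=329/9671: DF=(1 − 329/9671·(0))/(1+329/9671) = 9671/10000 ≈ 0.967100
step 2 [1y] swap r/2=734/18937: DF=(1 − 734/18937·(0.967100))/(1+734/18937) = 4633/5000 ≈ 0.926600
step 3 [1.5y] zero: DF = P = 1123/1250 ≈ 0.898400
step 4 [2y] swap r/2=88/2829: DF=(1 − 88/2829·(0.967100+0.926600+0.898400))/(1+88/2829) = 1107/1250 ≈ 0.885600
step 5 [2.5y] bond c/2=3/200: DF=(1824057/2000000 − 3/200·(0.967100+0.926600+0.898400+0.885600))/(1+3/200) = 4221/5000 ≈ 0.844200

1 1/2 9671/10000
2 1 4633/5000
3 3/2 1123/1250
4 2 1107/1250
5 5/2 4221/5000
s(2.5y) = (1/(4221/5000) − 1)/(5/2) = 1558/21105 ≈ 7.3821%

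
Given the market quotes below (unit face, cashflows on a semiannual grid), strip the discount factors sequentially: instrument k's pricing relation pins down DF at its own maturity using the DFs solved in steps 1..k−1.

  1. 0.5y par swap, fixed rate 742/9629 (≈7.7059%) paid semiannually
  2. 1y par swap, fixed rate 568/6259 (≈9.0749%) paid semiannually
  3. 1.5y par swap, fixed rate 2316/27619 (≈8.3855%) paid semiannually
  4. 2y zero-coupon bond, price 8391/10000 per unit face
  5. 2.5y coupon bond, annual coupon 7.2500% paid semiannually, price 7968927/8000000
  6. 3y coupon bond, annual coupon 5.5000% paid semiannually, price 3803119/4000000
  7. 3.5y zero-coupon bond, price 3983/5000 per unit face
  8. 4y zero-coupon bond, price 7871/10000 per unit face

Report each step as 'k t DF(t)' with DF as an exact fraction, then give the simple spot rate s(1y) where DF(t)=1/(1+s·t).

step 1 [0.5y] swap r/2=371/9629: DF=(1 − 371/9629·(0))/(1+371/9629) = 9629/10000 ≈ 0.962900
step 2 [1y] swap r/2=284/6259: DF=(1 − 284/6259·(0.962900))/(1+284/6259) = 2287/2500 ≈ 0.914800
step 3 [1.5y] swap r/2=1158/27619: DF=(1 − 1158/27619·(0.962900+0.914800))/(1+1158/27619) = 4421/5000 ≈ 0.884200
step 4 [2y] zero: DF = P = 8391/10000 ≈ 0.839100
step 5 [2.5y] bond c/2=29/800: DF=(7968927/8000000 − 29/800·(0.962900+0.914800+0.884200+0.839100))/(1+29/800) = 8353/10000 ≈ 0.835300
step 6 [3y] bond c/2=11/400: DF=(3803119/4000000 − 11/400·(0.962900+0.914800+0.884200+0.839100+0.835300))/(1+11/400) = 4033/5000 ≈ 0.806600
step 7 [3.5y] zero: DF = P = 3983/5000 ≈ 0.796600
step 8 [4y] zero: DF = P = 7871/10000 ≈ 0.787100

1 1/2 9629/10000
2 1 2287/2500
3 3/2 4421/5000
4 2 8391/10000
5 5/2 8353/10000
6 3 4033/5000
7 7/2 3983/5000
8 4 7871/10000
s(1y) = (1/(2287/2500) − 1)/(1) = 213/2287 ≈ 9.3135%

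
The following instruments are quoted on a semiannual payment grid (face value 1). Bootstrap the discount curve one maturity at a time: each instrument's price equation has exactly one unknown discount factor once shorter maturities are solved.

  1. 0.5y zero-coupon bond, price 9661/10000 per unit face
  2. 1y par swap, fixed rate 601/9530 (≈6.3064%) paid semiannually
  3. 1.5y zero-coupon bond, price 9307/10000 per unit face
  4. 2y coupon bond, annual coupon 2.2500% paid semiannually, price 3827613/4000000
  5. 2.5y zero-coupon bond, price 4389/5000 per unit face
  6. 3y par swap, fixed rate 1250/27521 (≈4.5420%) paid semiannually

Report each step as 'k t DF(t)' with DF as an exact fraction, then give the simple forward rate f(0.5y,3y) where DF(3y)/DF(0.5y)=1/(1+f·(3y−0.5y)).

1 1/2 9661/10000
2 1 9399/10000
3 3/2 9307/10000
4 2 9147/10000
5 5/2 4389/5000
6 3 7/8
f(0.5y,3y) = ((9661/10000)/(7/8) − 1)/(5/2) = 911/21875 ≈ 4.1646%

step 1 [0.5y] zero: DF = P = 9661/10000 ≈ 0.966100
step 2 [1y] swap r/2=601/19060: DF=(1 − 601/19060·(0.966100))/(1+601/19060) = 9399/10000 ≈ 0.939900
step 3 [1.5y] zero: DF = P = 9307/10000 ≈ 0.930700
step 4 [2y] bond c/2=9/800: DF=(3827613/4000000 − 9/800·(0.966100+0.939900+0.930700))/(1+9/800) = 9147/10000 ≈ 0.914700
step 5 [2.5y] zero: DF = P = 4389/5000 ≈ 0.877800
step 6 [3y] swap r/2=625/27521: DF=(1 − 625/27521·(0.966100+0.939900+0.930700+0.914700+0.877800))/(1+625/27521) = 7/8 ≈ 0.875000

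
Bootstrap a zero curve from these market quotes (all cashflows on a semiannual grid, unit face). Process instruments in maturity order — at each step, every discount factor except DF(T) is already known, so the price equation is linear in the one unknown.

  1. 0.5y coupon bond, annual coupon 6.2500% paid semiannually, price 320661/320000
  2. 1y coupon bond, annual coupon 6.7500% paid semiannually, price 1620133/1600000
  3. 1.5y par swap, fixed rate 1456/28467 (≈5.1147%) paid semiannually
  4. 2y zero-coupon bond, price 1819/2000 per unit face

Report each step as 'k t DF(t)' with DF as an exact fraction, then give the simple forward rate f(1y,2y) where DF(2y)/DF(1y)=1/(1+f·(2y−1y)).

step 1 [0.5y] bond c/2=1/32: DF=(320661/320000 − 1/32·(0))/(1+1/32) = 9717/10000 ≈ 0.971700
step 2 [1y] bond c/2=27/800: DF=(1620133/1600000 − 27/800·(0.971700))/(1+27/800) = 4739/5000 ≈ 0.947800
step 3 [1.5y] swap r/2=728/28467: DF=(1 − 728/28467·(0.971700+0.947800))/(1+728/28467) = 1159/1250 ≈ 0.927200
step 4 [2y] zero: DF = P = 1819/2000 ≈ 0.909500

1 1/2 9717/10000
2 1 4739/5000
3 3/2 1159/1250
4 2 1819/2000
f(1y,2y) = ((4739/5000)/(1819/2000) − 1)/(1) = 383/9095 ≈ 4.2111%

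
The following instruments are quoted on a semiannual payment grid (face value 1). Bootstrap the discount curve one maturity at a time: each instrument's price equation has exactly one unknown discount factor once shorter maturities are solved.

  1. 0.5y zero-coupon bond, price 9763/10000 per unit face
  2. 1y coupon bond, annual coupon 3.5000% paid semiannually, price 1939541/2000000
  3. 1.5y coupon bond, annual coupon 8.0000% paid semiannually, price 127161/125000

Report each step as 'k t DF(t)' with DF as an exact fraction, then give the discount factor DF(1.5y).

1 1/2 9763/10000
2 1 9363/10000
3 3/2 4523/5000
DF(1.5y) = 4523/5000 ≈ 0.904600

step 1 [0.5y] zero: DF = P = 9763/10000 ≈ 0.976300
step 2 [1y] bond c/2=7/400: DF=(1939541/2000000 − 7/400·(0.976300))/(1+7/400) = 9363/10000 ≈ 0.936300
step 3 [1.5y] bond c/2=1/25: DF=(127161/125000 − 1/25·(0.976300+0.936300))/(1+1/25) = 4523/5000 ≈ 0.904600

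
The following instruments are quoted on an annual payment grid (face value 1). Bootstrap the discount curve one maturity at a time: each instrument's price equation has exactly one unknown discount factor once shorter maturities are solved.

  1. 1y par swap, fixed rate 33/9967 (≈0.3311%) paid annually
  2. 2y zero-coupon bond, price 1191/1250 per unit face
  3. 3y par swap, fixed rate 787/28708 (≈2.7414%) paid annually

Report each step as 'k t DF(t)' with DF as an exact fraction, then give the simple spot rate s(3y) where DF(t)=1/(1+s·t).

1 1 9967/10000
2 2 1191/1250
3 3 9213/10000
s(3y) = (1/(9213/10000) − 1)/(3) = 787/27639 ≈ 2.8474%

step 1 [1y] swap r/1=33/9967: DF=(1 − 33/9967·(0))/(1+33/9967) = 9967/10000 ≈ 0.996700
step 2 [2y] zero: DF = P = 1191/1250 ≈ 0.952800
step 3 [3y] swap r/1=787/28708: DF=(1 − 787/28708·(0.996700+0.952800))/(1+787/28708) = 9213/10000 ≈ 0.921300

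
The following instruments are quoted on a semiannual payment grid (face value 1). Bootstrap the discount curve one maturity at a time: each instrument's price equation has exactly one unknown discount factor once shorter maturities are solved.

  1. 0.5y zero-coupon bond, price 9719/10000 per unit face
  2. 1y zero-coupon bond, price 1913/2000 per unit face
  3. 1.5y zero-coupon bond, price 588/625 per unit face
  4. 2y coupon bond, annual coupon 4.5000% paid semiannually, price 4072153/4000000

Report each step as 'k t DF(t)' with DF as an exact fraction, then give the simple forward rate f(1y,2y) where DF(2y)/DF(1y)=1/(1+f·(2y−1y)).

step 1 [0.5y] zero: DF = P = 9719/10000 ≈ 0.971900
step 2 [1y] zero: DF = P = 1913/2000 ≈ 0.956500
step 3 [1.5y] zero: DF = P = 588/625 ≈ 0.940800
step 4 [2y] bond c/2=9/400: DF=(4072153/4000000 − 9/400·(0.971900+0.956500+0.940800))/(1+9/400) = 373/400 ≈ 0.932500

1 1/2 9719/10000
2 1 1913/2000
3 3/2 588/625
4 2 373/400
f(1y,2y) = ((1913/2000)/(373/400) − 1)/(1) = 48/1865 ≈ 2.5737%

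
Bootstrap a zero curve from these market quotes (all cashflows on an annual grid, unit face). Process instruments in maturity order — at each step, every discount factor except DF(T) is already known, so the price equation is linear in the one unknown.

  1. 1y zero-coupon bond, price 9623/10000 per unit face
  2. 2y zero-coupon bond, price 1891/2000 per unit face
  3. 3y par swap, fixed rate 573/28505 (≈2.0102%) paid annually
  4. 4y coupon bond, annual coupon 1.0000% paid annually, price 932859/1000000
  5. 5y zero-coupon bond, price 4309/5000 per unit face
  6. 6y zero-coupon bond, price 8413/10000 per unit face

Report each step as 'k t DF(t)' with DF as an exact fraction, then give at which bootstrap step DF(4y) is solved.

1 1 9623/10000
2 2 1891/2000
3 3 9427/10000
4 4 4477/5000
5 5 4309/5000
6 6 8413/10000
DF(4y) is solved at step 4

step 1 [1y] zero: DF = P = 9623/10000 ≈ 0.962300
step 2 [2y] zero: DF = P = 1891/2000 ≈ 0.945500
step 3 [3y] swap r/1=573/28505: DF=(1 − 573/28505·(0.962300+0.945500))/(1+573/28505) = 9427/10000 ≈ 0.942700
step 4 [4y] bond c/1=1/100: DF=(932859/1000000 − 1/100·(0.962300+0.945500+0.942700))/(1+1/100) = 4477/5000 ≈ 0.895400
step 5 [5y] zero: DF = P = 4309/5000 ≈ 0.861800
step 6 [6y] zero: DF = P = 8413/10000 ≈ 0.841300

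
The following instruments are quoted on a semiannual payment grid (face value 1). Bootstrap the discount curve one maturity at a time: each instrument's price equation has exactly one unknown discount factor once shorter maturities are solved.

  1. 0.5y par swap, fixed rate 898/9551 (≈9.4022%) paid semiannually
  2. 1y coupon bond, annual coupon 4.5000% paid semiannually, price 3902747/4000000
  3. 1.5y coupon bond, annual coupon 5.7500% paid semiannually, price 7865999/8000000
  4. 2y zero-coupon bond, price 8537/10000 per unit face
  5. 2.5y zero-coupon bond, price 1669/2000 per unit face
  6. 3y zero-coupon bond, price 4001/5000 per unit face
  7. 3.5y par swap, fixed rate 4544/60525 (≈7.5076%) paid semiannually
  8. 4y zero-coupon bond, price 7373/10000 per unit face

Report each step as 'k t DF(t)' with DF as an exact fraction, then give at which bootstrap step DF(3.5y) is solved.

1 1/2 9551/10000
2 1 2333/2500
3 3/2 903/1000
4 2 8537/10000
5 5/2 1669/2000
6 3 4001/5000
7 7/2 483/625
8 4 7373/10000
DF(3.5y) is solved at step 7

step 1 [0.5y] swap r/2=449/9551: DF=(1 − 449/9551·(0))/(1+449/9551) = 9551/10000 ≈ 0.955100
step 2 [1y] bond c/2=9/400: DF=(3902747/4000000 − 9/400·(0.955100))/(1+9/400) = 2333/2500 ≈ 0.933200
step 3 [1.5y] bond c/2=23/800: DF=(7865999/8000000 − 23/800·(0.955100+0.933200))/(1+23/800) = 903/1000 ≈ 0.903000
step 4 [2y] zero: DF = P = 8537/10000 ≈ 0.853700
step 5 [2.5y] zero: DF = P = 1669/2000 ≈ 0.834500
step 6 [3y] zero: DF = P = 4001/5000 ≈ 0.800200
step 7 [3.5y] swap r/2=2272/60525: DF=(1 − 2272/60525·(0.955100+0.933200+0.903000+0.853700+0.834500+0.800200))/(1+2272/60525) = 483/625 ≈ 0.772800
step 8 [4y] zero: DF = P = 7373/10000 ≈ 0.737300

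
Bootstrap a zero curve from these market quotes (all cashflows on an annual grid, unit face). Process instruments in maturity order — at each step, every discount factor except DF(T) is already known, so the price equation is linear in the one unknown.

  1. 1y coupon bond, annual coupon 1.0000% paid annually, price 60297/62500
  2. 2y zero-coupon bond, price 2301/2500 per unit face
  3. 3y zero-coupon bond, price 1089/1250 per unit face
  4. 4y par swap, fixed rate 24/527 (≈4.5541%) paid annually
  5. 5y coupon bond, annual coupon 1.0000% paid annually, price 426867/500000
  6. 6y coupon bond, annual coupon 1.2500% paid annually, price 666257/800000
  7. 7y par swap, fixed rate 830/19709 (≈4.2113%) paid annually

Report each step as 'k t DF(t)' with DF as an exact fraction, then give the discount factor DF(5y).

step 1 [1y] bond c/1=1/100: DF=(60297/62500 − 1/100·(0))/(1+1/100) = 597/625 ≈ 0.955200
step 2 [2y] zero: DF = P = 2301/2500 ≈ 0.920400
step 3 [3y] zero: DF = P = 1089/1250 ≈ 0.871200
step 4 [4y] swap r/1=24/527: DF=(1 − 24/527·(0.955200+0.920400+0.871200))/(1+24/527) = 523/625 ≈ 0.836800
step 5 [5y] bond c/1=1/100: DF=(426867/500000 − 1/100·(0.955200+0.920400+0.871200+0.836800))/(1+1/100) = 4049/5000 ≈ 0.809800
step 6 [6y] bond c/1=1/80: DF=(666257/800000 − 1/80·(0.955200+0.920400+0.871200+0.836800+0.809800))/(1+1/80) = 7683/10000 ≈ 0.768300
step 7 [7y] swap r/1=830/19709: DF=(1 − 830/19709·(0.955200+0.920400+0.871200+0.836800+0.809800+0.768300))/(1+830/19709) = 751/1000 ≈ 0.751000

1 1 597/625
2 2 2301/2500
3 3 1089/1250
4 4 523/625
5 5 4049/5000
6 6 7683/10000
7 7 751/1000
DF(5y) = 4049/5000 ≈ 0.809800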